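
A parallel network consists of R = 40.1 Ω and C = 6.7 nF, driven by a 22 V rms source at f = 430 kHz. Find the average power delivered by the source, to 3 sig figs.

12.1 W

ω = 2πf = 2.702e+06 rad/s
X_C = 1/(ωC) = 55.2 Ω
Parallel: admittances add. Y = 1/R + jωC
Y = (0.0249 + j0.0181) S
|Y| = 0.0308 S → |Z| = 1/|Y| = 32.5 Ω, ∠Z = −∠Y = -36.0°
I = V/|Z| = 678 mA
P = VI cos φ = 22 × 0.678 × cos(-36.0°) = 12.1 W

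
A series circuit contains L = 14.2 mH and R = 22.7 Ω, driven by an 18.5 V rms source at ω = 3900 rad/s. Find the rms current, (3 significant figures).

309 mA

X_L = ωL = 55.4 Ω
Z = 22.7 + j55.4 Ω
|Z| = √(22.7² + 55.4²) = 59.9 Ω
I = V/|Z| = 18.5/59.9 = 309 mA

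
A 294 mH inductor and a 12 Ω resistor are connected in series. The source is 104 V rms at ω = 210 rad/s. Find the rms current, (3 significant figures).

X_L = ωL = 61.7 Ω
Z = 12.0 + j61.7 Ω
|Z| = √(12.0² + 61.7²) = 62.9 Ω
I = V/|Z| = 104/62.9 = 1.65 A

1.65 A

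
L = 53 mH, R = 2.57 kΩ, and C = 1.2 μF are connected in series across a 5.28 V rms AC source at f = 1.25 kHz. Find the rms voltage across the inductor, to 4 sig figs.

0.8490 V

ω = 2πf = 7854 rad/s
X_L = ωL = 416.3 Ω
X_C = 1/(ωC) = 106.1 Ω
Net reactance X = X_L − X_C = 310.2 Ω
Z = 2570 + j310.2 Ω
|Z| = √(2570² + 310.2²) = 2589 Ω
I = V/|Z| = 2.040 mA
V_L = I·|Z_L| = 0.002040 × 416.3 = 0.8490 V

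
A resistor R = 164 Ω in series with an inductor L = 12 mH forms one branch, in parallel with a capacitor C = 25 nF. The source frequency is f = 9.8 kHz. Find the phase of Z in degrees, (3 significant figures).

ω = 2πf = 61580 rad/s
X_L = ωL = 739 Ω
X_C = 1/(ωC) = 650 Ω
Branch 1 (R+jX_L): Z₁ = 164 + j739 Ω, |Z₁| = 757 Ω
Branch 2 (−jX_C): Z₂ = −j650 Ω
Parallel: Z = Z₁Z₂/(Z₁+Z₂), |Z| = 2630 Ω, ∠Z = -41.1°

-41.1°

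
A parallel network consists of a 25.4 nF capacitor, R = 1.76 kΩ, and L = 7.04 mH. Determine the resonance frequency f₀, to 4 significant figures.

ω₀ = 1/√(LC) = 1/√(0.00704 × 2.54e-08) = 74780 rad/s
f₀ = ω₀/(2π) = 11.90 kHz

11.90 kHz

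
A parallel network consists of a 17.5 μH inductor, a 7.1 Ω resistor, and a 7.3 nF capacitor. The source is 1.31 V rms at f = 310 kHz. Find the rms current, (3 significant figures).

186 mA

ω = 2πf = 1.948e+06 rad/s
X_L = ωL = 34.1 Ω
X_C = 1/(ωC) = 70.3 Ω
Parallel: admittances add. Y = 1/R + 1/(jωL) + jωC
Y = (0.141 − j0.0151) S
|Y| = 0.142 S → |Z| = 1/|Y| = 7.06 Ω, ∠Z = −∠Y = 6.13°
I = V/|Z| = 1.31/7.06 = 186 mA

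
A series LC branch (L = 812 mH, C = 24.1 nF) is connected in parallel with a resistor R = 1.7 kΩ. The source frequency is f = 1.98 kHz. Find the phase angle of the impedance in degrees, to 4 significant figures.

ω = 2πf = 12440 rad/s
X_L = ωL = 10100 Ω
X_C = 1/(ωC) = 3335 Ω
Branch 1: Z₁ = R = 1700 Ω
Branch 2 (series LC): Z₂ = j(X_L − X_C) = j6767 Ω
Parallel: Z = Z₁Z₂/(Z₁+Z₂), |Z| = 1649 Ω, ∠Z = 14.10°

14.10°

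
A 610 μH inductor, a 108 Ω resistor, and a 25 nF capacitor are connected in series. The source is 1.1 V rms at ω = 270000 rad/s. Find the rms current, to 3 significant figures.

10.1 mA

X_L = ωL = 165 Ω
X_C = 1/(ωC) = 148 Ω
Net reactance X = X_L − X_C = 16.6 Ω
Z = 108 + j16.6 Ω
|Z| = √(108² + 16.6²) = 109 Ω
I = V/|Z| = 1.1/109 = 10.1 mA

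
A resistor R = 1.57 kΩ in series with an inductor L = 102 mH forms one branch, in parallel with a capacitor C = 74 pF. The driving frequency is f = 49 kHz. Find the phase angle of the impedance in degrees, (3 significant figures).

ω = 2πf = 307900 rad/s
X_L = ωL = 31400 Ω
X_C = 1/(ωC) = 43900 Ω
Branch 1 (R+jX_L): Z₁ = 1570 + j31400 Ω, |Z₁| = 31400 Ω
Branch 2 (−jX_C): Z₂ = −j43900 Ω
Parallel: Z = Z₁Z₂/(Z₁+Z₂), |Z| = 110000 Ω, ∠Z = 80.0°

80.0°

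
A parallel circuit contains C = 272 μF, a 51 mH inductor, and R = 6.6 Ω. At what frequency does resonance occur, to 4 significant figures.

42.73 Hz

ω₀ = 1/√(LC) = 1/√(0.051 × 0.000272) = 268.5 rad/s
f₀ = ω₀/(2π) = 42.73 Hz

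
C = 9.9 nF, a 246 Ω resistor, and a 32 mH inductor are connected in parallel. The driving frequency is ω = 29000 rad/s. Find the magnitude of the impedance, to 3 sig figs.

X_L = ωL = 928 Ω
X_C = 1/(ωC) = 3480 Ω
Parallel: admittances add. Y = 1/R + 1/(jωL) + jωC
Y = (0.00407 − j0.000790) S
|Y| = 0.00414 S → |Z| = 1/|Y| = 241 Ω, ∠Z = −∠Y = 11.0°

241 Ω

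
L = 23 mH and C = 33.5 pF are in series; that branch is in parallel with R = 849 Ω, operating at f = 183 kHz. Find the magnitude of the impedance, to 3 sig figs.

421 Ω

ω = 2πf = 1.15e+06 rad/s
X_L = ωL = 26400 Ω
X_C = 1/(ωC) = 26000 Ω
Branch 1: Z₁ = R = 849 Ω
Branch 2 (series LC): Z₂ = j(X_L − X_C) = j485 Ω
Parallel: Z = Z₁Z₂/(Z₁+Z₂), |Z| = 421 Ω, ∠Z = 60.3°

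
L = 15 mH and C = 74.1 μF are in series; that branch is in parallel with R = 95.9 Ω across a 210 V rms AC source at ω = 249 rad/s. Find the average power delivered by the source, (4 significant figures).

X_L = ωL = 3.735 Ω
X_C = 1/(ωC) = 54.20 Ω
Branch 1: Z₁ = R = 95.90 Ω
Branch 2 (series LC): Z₂ = j(X_L − X_C) = −j50.46 Ω
Parallel: Z = Z₁Z₂/(Z₁+Z₂), |Z| = 44.66 Ω, ∠Z = -62.25°
I = V/|Z| = 4.702 A
P = VI cos φ = 210 × 4.702 × cos(-62.25°) = 459.9 W

459.9 W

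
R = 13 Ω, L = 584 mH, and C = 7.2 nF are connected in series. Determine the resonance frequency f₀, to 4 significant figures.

ω₀ = 1/√(LC) = 1/√(0.584 × 7.2e-09) = 15420 rad/s
f₀ = ω₀/(2π) = 2.454 kHz

2.454 kHz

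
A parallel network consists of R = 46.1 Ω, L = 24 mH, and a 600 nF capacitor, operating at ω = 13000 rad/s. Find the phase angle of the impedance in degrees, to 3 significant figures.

X_L = ωL = 312 Ω
X_C = 1/(ωC) = 128 Ω
Parallel: admittances add. Y = 1/R + 1/(jωL) + jωC
Y = (0.0217 + j0.00459) S
|Y| = 0.0222 S → |Z| = 1/|Y| = 45.1 Ω, ∠Z = −∠Y = -12.0°

-12.0°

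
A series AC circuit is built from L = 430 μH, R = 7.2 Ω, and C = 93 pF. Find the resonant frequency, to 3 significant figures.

ω₀ = 1/√(LC) = 1/√(0.00043 × 9.3e-11) = 5.001e+06 rad/s
f₀ = ω₀/(2π) = 796 kHz

796 kHz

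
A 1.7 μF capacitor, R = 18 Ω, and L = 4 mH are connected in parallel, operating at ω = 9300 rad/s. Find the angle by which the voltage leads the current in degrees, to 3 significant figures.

X_L = ωL = 37.2 Ω
X_C = 1/(ωC) = 63.3 Ω
Parallel: admittances add. Y = 1/R + 1/(jωL) + jωC
Y = (0.0556 − j0.0111) S
|Y| = 0.0566 S → |Z| = 1/|Y| = 17.7 Ω, ∠Z = −∠Y = 11.3°

11.3°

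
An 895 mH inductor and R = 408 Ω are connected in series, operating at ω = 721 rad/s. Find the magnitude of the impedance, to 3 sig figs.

X_L = ωL = 645 Ω
Z = 408 + j645 Ω
|Z| = √(408² + 645²) = 763 Ω

763 Ω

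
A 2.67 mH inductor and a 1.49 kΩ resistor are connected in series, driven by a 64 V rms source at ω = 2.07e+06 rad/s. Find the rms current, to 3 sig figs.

X_L = ωL = 5530 Ω
Z = 1490 + j5530 Ω
|Z| = √(1490² + 5530²) = 5720 Ω
I = V/|Z| = 64/5720 = 11.2 mA

11.2 mA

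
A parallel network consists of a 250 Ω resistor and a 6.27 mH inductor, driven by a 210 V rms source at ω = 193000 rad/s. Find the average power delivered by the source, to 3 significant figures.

176 W

X_L = ωL = 1210 Ω
Parallel: admittances add. Y = 1/R + 1/(jωL)
Y = (0.00400 − j0.000826) S
|Y| = 0.00408 S → |Z| = 1/|Y| = 245 Ω, ∠Z = −∠Y = 11.7°
I = V/|Z| = 858 mA
P = VI cos φ = 210 × 0.858 × cos(11.7°) = 176 W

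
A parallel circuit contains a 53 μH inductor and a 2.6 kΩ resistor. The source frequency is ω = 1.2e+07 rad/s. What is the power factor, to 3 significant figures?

0.238

X_L = ωL = 636 Ω
Parallel: admittances add. Y = 1/R + 1/(jωL)
Y = (0.000385 − j0.00157) S
|Y| = 0.00162 S → |Z| = 1/|Y| = 618 Ω, ∠Z = −∠Y = 76.3°
cos φ = cos(76.3°) = 0.238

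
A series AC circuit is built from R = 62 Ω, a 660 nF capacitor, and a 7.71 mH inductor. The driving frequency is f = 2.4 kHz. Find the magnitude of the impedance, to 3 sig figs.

ω = 2πf = 15080 rad/s
X_L = ωL = 116 Ω
X_C = 1/(ωC) = 100 Ω
Net reactance X = X_L − X_C = 15.8 Ω
Z = 62.0 + j15.8 Ω
|Z| = √(62.0² + 15.8²) = 64.0 Ω

64.0 Ω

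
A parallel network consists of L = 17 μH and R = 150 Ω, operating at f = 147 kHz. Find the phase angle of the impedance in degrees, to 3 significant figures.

ω = 2πf = 923600 rad/s
X_L = ωL = 15.7 Ω
Parallel: admittances add. Y = 1/R + 1/(jωL)
Y = (0.00667 − j0.0637) S
|Y| = 0.0640 S → |Z| = 1/|Y| = 15.6 Ω, ∠Z = −∠Y = 84.0°

84.0°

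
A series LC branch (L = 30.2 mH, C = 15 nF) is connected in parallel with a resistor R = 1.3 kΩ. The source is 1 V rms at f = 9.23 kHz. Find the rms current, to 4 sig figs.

ω = 2πf = 57990 rad/s
X_L = ωL = 1751 Ω
X_C = 1/(ωC) = 1150 Ω
Branch 1: Z₁ = R = 1300 Ω
Branch 2 (series LC): Z₂ = j(X_L − X_C) = j601.9 Ω
Parallel: Z = Z₁Z₂/(Z₁+Z₂), |Z| = 546.2 Ω, ∠Z = 65.16°
I = V/|Z| = 1/546.2 = 1.831 mA

1.831 mA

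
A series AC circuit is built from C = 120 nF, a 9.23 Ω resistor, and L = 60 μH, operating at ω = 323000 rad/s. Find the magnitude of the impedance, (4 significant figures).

X_L = ωL = 19.38 Ω
X_C = 1/(ωC) = 25.80 Ω
Net reactance X = X_L − X_C = -6.420 Ω
Z = 9.230 − j6.420 Ω
|Z| = √(9.230² + 6.420²) = 11.24 Ω

11.24 Ω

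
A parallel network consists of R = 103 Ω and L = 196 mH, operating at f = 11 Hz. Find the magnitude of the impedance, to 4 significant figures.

ω = 2πf = 69.12 rad/s
X_L = ωL = 13.55 Ω
Parallel: admittances add. Y = 1/R + 1/(jωL)
Y = (0.009709 − j0.07382) S
|Y| = 0.07446 S → |Z| = 1/|Y| = 13.43 Ω, ∠Z = −∠Y = 82.51°

13.43 Ω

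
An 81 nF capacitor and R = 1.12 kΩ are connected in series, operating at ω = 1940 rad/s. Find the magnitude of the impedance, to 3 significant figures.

6460 Ω

X_C = 1/(ωC) = 6360 Ω
Z = 1120 − j6360 Ω
|Z| = √(1120² + 6360²) = 6460 Ω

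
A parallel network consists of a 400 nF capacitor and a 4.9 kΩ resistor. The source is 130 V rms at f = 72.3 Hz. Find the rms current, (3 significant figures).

ω = 2πf = 454.3 rad/s
X_C = 1/(ωC) = 5500 Ω
Parallel: admittances add. Y = 1/R + jωC
Y = (0.000204 + j0.000182) S
|Y| = 0.000273 S → |Z| = 1/|Y| = 3660 Ω, ∠Z = −∠Y = -41.7°
I = V/|Z| = 130/3660 = 35.5 mA

35.5 mA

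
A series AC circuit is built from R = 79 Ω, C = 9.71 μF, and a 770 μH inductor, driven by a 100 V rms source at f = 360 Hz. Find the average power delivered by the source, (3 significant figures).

ω = 2πf = 2262 rad/s
X_L = ωL = 1.74 Ω
X_C = 1/(ωC) = 45.5 Ω
Net reactance X = X_L − X_C = -43.8 Ω
Z = 79.0 − j43.8 Ω
|Z| = √(79.0² + 43.8²) = 90.3 Ω
∠Z = arctan(-43.8/79.0) = -29.0°
I = V/|Z| = 1.11 A
P = VI cos φ = 100 × 1.11 × cos(-29.0°) = 96.8 W

96.8 W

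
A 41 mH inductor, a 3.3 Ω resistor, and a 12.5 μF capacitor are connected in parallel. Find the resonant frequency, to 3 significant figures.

222 Hz

ω₀ = 1/√(LC) = 1/√(0.041 × 1.25e-05) = 1397 rad/s
f₀ = ω₀/(2π) = 222 Hz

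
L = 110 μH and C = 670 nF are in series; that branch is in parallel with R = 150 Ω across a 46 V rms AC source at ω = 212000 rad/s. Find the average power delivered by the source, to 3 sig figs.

14.1 W

X_L = ωL = 23.3 Ω
X_C = 1/(ωC) = 7.04 Ω
Branch 1: Z₁ = R = 150 Ω
Branch 2 (series LC): Z₂ = j(X_L − X_C) = j16.3 Ω
Parallel: Z = Z₁Z₂/(Z₁+Z₂), |Z| = 16.2 Ω, ∠Z = 83.8°
I = V/|Z| = 2.84 A
P = VI cos φ = 46 × 2.84 × cos(83.8°) = 14.1 W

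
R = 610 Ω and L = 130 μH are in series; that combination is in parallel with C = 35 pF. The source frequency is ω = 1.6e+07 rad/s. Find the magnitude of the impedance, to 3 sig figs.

5720 Ω

X_L = ωL = 2080 Ω
X_C = 1/(ωC) = 1790 Ω
Branch 1 (R+jX_L): Z₁ = 610 + j2080 Ω, |Z₁| = 2170 Ω
Branch 2 (−jX_C): Z₂ = −j1790 Ω
Parallel: Z = Z₁Z₂/(Z₁+Z₂), |Z| = 5720 Ω, ∠Z = -42.1°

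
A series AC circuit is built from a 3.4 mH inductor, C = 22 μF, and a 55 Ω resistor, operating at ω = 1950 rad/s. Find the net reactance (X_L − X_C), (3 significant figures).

X_L = ωL = 6.63 Ω
X_C = 1/(ωC) = 23.3 Ω
X = 6.63 − 23.3 = -16.7 Ω

-16.7 Ω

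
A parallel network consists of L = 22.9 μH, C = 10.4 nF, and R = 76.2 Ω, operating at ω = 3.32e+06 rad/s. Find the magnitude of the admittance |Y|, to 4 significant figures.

25.08 mS

X_L = ωL = 76.03 Ω
X_C = 1/(ωC) = 28.96 Ω
Parallel: admittances add. Y = 1/R + 1/(jωL) + jωC
Y = (0.01312 + j0.02137) S
|Y| = 0.02508 S → |Z| = 1/|Y| = 39.87 Ω, ∠Z = −∠Y = -58.45°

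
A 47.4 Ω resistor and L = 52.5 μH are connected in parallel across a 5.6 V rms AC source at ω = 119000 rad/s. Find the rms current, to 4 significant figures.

X_L = ωL = 6.248 Ω
Parallel: admittances add. Y = 1/R + 1/(jωL)
Y = (0.02110 − j0.1601) S
|Y| = 0.1614 S → |Z| = 1/|Y| = 6.194 Ω, ∠Z = −∠Y = 82.49°
I = V/|Z| = 5.6/6.194 = 904.1 mA

904.1 mA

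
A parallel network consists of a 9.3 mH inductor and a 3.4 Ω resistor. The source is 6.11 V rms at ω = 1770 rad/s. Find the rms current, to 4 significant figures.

X_L = ωL = 16.46 Ω
Parallel: admittances add. Y = 1/R + 1/(jωL)
Y = (0.2941 − j0.06075) S
|Y| = 0.3003 S → |Z| = 1/|Y| = 3.330 Ω, ∠Z = −∠Y = 11.67°
I = V/|Z| = 6.11/3.330 = 1.835 A

1.835 A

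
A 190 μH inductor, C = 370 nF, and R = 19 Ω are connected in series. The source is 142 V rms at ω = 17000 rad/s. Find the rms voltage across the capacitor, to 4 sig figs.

143.9 V

X_L = ωL = 3.230 Ω
X_C = 1/(ωC) = 159.0 Ω
Net reactance X = X_L − X_C = -155.8 Ω
Z = 19.00 − j155.8 Ω
|Z| = √(19.00² + 155.8²) = 156.9 Ω
I = V/|Z| = 905.0 mA
V_C = I·|Z_C| = 0.9050 × 159.0 = 143.9 V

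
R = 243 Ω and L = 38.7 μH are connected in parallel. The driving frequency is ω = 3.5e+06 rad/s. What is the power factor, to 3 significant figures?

0.487

X_L = ωL = 135 Ω
Parallel: admittances add. Y = 1/R + 1/(jωL)
Y = (0.00412 − j0.00738) S
|Y| = 0.00845 S → |Z| = 1/|Y| = 118 Ω, ∠Z = −∠Y = 60.9°
cos φ = cos(60.9°) = 0.487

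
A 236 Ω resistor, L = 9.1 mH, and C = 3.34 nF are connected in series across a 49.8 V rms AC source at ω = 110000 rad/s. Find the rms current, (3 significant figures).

X_L = ωL = 1000 Ω
X_C = 1/(ωC) = 2720 Ω
Net reactance X = X_L − X_C = -1720 Ω
Z = 236 − j1720 Ω
|Z| = √(236² + 1720²) = 1740 Ω
I = V/|Z| = 49.8/1740 = 28.7 mA

28.7 mA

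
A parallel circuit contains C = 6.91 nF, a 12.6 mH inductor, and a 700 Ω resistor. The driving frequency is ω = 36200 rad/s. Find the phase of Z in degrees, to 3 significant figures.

X_L = ωL = 456 Ω
X_C = 1/(ωC) = 4000 Ω
Parallel: admittances add. Y = 1/R + 1/(jωL) + jωC
Y = (0.00143 − j0.00194) S
|Y| = 0.00241 S → |Z| = 1/|Y| = 415 Ω, ∠Z = −∠Y = 53.7°

53.7°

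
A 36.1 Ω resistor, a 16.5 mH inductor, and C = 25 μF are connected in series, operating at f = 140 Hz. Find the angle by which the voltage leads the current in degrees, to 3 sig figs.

-40.6°

ω = 2πf = 879.6 rad/s
X_L = ωL = 14.5 Ω
X_C = 1/(ωC) = 45.5 Ω
Net reactance X = X_L − X_C = -31.0 Ω
Z = 36.1 − j31.0 Ω
|Z| = √(36.1² + 31.0²) = 47.6 Ω
∠Z = arctan(-31.0/36.1) = -40.6°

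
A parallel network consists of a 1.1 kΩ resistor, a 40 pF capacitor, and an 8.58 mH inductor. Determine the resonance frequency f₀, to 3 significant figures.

272 kHz

ω₀ = 1/√(LC) = 1/√(0.00858 × 4e-11) = 1.707e+06 rad/s
f₀ = ω₀/(2π) = 272 kHz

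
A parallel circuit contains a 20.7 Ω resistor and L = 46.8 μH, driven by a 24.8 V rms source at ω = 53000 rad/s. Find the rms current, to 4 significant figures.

X_L = ωL = 2.480 Ω
Parallel: admittances add. Y = 1/R + 1/(jωL)
Y = (0.04831 − j0.4032) S
|Y| = 0.4060 S → |Z| = 1/|Y| = 2.463 Ω, ∠Z = −∠Y = 83.17°
I = V/|Z| = 24.8/2.463 = 10.07 A

10.07 A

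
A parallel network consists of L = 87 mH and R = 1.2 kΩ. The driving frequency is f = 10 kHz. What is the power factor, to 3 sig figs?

ω = 2πf = 62830 rad/s
X_L = ωL = 5470 Ω
Parallel: admittances add. Y = 1/R + 1/(jωL)
Y = (0.000833 − j0.000183) S
|Y| = 0.000853 S → |Z| = 1/|Y| = 1170 Ω, ∠Z = −∠Y = 12.4°
cos φ = cos(12.4°) = 0.977

0.977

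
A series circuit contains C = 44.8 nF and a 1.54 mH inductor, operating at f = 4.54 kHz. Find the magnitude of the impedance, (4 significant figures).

738.6 Ω

ω = 2πf = 28530 rad/s
X_L = ωL = 43.93 Ω
X_C = 1/(ωC) = 782.5 Ω
Net reactance X = X_L − X_C = -738.6 Ω
Z = − j738.6 Ω
|Z| = √(0² + 738.6²) = 738.6 Ω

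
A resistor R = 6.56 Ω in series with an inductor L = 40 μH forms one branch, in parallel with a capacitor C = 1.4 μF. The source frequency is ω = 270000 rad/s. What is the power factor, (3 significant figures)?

0.131

X_L = ωL = 10.8 Ω
X_C = 1/(ωC) = 2.65 Ω
Branch 1 (R+jX_L): Z₁ = 6.56 + j10.8 Ω, |Z₁| = 12.6 Ω
Branch 2 (−jX_C): Z₂ = −j2.65 Ω
Parallel: Z = Z₁Z₂/(Z₁+Z₂), |Z| = 3.19 Ω, ∠Z = -82.5°
cos φ = cos(-82.5°) = 0.131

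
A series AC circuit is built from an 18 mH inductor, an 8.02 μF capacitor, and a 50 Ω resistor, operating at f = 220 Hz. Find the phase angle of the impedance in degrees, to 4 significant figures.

-52.57°

ω = 2πf = 1382 rad/s
X_L = ωL = 24.88 Ω
X_C = 1/(ωC) = 90.20 Ω
Net reactance X = X_L − X_C = -65.32 Ω
Z = 50.00 − j65.32 Ω
|Z| = √(50.00² + 65.32²) = 82.26 Ω
∠Z = arctan(-65.32/50.00) = -52.57°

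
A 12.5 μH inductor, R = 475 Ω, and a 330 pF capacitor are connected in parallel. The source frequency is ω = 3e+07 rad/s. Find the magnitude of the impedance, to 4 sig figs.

132.7 Ω

X_L = ωL = 375.0 Ω
X_C = 1/(ωC) = 101.0 Ω
Parallel: admittances add. Y = 1/R + 1/(jωL) + jωC
Y = (0.002105 + j0.007233) S
|Y| = 0.007533 S → |Z| = 1/|Y| = 132.7 Ω, ∠Z = −∠Y = -73.77°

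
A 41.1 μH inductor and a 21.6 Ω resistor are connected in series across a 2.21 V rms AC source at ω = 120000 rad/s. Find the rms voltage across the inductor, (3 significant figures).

X_L = ωL = 4.93 Ω
Z = 21.6 + j4.93 Ω
|Z| = √(21.6² + 4.93²) = 22.2 Ω
I = V/|Z| = 99.7 mA
V_L = I·|Z_L| = 0.0997 × 4.93 = 0.492 V

0.492 V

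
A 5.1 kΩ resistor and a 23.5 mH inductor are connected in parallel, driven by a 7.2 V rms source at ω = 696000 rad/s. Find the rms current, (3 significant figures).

X_L = ωL = 16400 Ω
Parallel: admittances add. Y = 1/R + 1/(jωL)
Y = (0.000196 − j6.11e-05) S
|Y| = 0.000205 S → |Z| = 1/|Y| = 4870 Ω, ∠Z = −∠Y = 17.3°
I = V/|Z| = 7.2/4870 = 1.48 mA

1.48 mA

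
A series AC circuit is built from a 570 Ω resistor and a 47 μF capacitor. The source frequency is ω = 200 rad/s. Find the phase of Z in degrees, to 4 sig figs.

X_C = 1/(ωC) = 106.4 Ω
Z = 570.0 − j106.4 Ω
|Z| = √(570.0² + 106.4²) = 579.8 Ω
∠Z = arctan(-106.4/570.0) = -10.57°

-10.57°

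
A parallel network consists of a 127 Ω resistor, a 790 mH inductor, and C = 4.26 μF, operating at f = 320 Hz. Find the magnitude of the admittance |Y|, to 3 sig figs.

ω = 2πf = 2011 rad/s
X_L = ωL = 1590 Ω
X_C = 1/(ωC) = 117 Ω
Parallel: admittances add. Y = 1/R + 1/(jωL) + jωC
Y = (0.00787 + j0.00794) S
|Y| = 0.0112 S → |Z| = 1/|Y| = 89.5 Ω, ∠Z = −∠Y = -45.2°

11.2 mS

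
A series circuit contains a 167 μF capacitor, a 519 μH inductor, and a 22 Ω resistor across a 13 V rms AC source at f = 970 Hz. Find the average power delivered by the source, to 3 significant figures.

ω = 2πf = 6095 rad/s
X_L = ωL = 3.16 Ω
X_C = 1/(ωC) = 0.982 Ω
Net reactance X = X_L − X_C = 2.18 Ω
Z = 22.0 + j2.18 Ω
|Z| = √(22.0² + 2.18²) = 22.1 Ω
∠Z = arctan(2.18/22.0) = 5.66°
I = V/|Z| = 588 mA
P = VI cos φ = 13 × 0.588 × cos(5.66°) = 7.61 W

7.61 W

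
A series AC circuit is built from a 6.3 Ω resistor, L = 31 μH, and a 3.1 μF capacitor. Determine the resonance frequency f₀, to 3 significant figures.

ω₀ = 1/√(LC) = 1/√(3.1e-05 × 3.1e-06) = 102000 rad/s
f₀ = ω₀/(2π) = 16.2 kHz

16.2 kHz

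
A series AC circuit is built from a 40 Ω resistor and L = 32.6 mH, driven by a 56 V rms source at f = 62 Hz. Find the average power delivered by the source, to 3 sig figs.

ω = 2πf = 389.6 rad/s
X_L = ωL = 12.7 Ω
Z = 40.0 + j12.7 Ω
|Z| = √(40.0² + 12.7²) = 42.0 Ω
∠Z = arctan(12.7/40.0) = 17.6°
I = V/|Z| = 1.33 A
P = VI cos φ = 56 × 1.33 × cos(17.6°) = 71.2 W

71.2 W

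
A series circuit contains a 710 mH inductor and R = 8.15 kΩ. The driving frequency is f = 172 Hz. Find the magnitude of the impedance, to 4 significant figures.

8186 Ω

ω = 2πf = 1081 rad/s
X_L = ωL = 767.3 Ω
Z = 8150 + j767.3 Ω
|Z| = √(8150² + 767.3²) = 8186 Ω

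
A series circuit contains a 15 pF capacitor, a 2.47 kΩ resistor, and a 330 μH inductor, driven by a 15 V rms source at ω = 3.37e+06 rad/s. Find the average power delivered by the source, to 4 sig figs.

X_L = ωL = 1112 Ω
X_C = 1/(ωC) = 19780 Ω
Net reactance X = X_L − X_C = -18670 Ω
Z = 2470 − j18670 Ω
|Z| = √(2470² + 18670²) = 18830 Ω
∠Z = arctan(-18670/2470) = -82.46°
I = V/|Z| = 796.5 μA
P = VI cos φ = 15 × 0.0007965 × cos(-82.46°) = 1.567 mW

1.567 mW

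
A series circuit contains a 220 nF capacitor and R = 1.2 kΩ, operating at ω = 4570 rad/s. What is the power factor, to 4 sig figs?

X_C = 1/(ωC) = 994.6 Ω
Z = 1200 − j994.6 Ω
|Z| = √(1200² + 994.6²) = 1559 Ω
∠Z = arctan(-994.6/1200) = -39.65°
cos φ = cos(-39.65°) = 0.7699

0.7699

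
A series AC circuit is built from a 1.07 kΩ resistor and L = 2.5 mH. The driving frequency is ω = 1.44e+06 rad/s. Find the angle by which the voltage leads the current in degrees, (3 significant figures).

73.4°

X_L = ωL = 3600 Ω
Z = 1070 + j3600 Ω
|Z| = √(1070² + 3600²) = 3760 Ω
∠Z = arctan(3600/1070) = 73.4°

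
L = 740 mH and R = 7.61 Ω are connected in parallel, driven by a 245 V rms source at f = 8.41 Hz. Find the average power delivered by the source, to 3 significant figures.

ω = 2πf = 52.84 rad/s
X_L = ωL = 39.1 Ω
Parallel: admittances add. Y = 1/R + 1/(jωL)
Y = (0.131 − j0.0256) S
|Y| = 0.134 S → |Z| = 1/|Y| = 7.47 Ω, ∠Z = −∠Y = 11.0°
I = V/|Z| = 32.8 A
P = VI cos φ = 245 × 32.8 × cos(11.0°) = 7.89 kW

7.89 kW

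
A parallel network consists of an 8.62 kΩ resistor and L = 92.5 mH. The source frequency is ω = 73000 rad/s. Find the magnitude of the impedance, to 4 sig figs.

X_L = ωL = 6752 Ω
Parallel: admittances add. Y = 1/R + 1/(jωL)
Y = (0.0001160 − j0.0001481) S
|Y| = 0.0001881 S → |Z| = 1/|Y| = 5316 Ω, ∠Z = −∠Y = 51.93°

5316 Ω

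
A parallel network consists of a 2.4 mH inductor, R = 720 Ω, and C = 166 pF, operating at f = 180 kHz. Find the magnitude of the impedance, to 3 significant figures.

ω = 2πf = 1.131e+06 rad/s
X_L = ωL = 2710 Ω
X_C = 1/(ωC) = 5330 Ω
Parallel: admittances add. Y = 1/R + 1/(jωL) + jωC
Y = (0.00139 − j0.000181) S
|Y| = 0.00140 S → |Z| = 1/|Y| = 714 Ω, ∠Z = −∠Y = 7.41°

714 Ω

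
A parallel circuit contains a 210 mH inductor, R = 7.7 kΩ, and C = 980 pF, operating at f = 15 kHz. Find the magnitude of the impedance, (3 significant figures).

ω = 2πf = 94250 rad/s
X_L = ωL = 19800 Ω
X_C = 1/(ωC) = 10800 Ω
Parallel: admittances add. Y = 1/R + 1/(jωL) + jωC
Y = (0.000130 + j4.18e-05) S
|Y| = 0.000136 S → |Z| = 1/|Y| = 7330 Ω, ∠Z = −∠Y = -17.9°

7330 Ω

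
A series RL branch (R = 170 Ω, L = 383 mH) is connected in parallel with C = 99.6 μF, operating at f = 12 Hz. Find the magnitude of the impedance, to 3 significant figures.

115 Ω

ω = 2πf = 75.40 rad/s
X_L = ωL = 28.9 Ω
X_C = 1/(ωC) = 133 Ω
Branch 1 (R+jX_L): Z₁ = 170 + j28.9 Ω, |Z₁| = 172 Ω
Branch 2 (−jX_C): Z₂ = −j133 Ω
Parallel: Z = Z₁Z₂/(Z₁+Z₂), |Z| = 115 Ω, ∠Z = -48.8°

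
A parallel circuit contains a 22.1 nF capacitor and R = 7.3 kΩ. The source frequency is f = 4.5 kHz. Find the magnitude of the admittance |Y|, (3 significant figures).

640 μS

ω = 2πf = 28270 rad/s
X_C = 1/(ωC) = 1600 Ω
Parallel: admittances add. Y = 1/R + jωC
Y = (0.000137 + j0.000625) S
|Y| = 0.000640 S → |Z| = 1/|Y| = 1560 Ω, ∠Z = −∠Y = -77.6°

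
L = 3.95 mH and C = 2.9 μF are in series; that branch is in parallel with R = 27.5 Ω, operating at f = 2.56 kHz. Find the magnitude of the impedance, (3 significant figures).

23.0 Ω

ω = 2πf = 16080 rad/s
X_L = ωL = 63.5 Ω
X_C = 1/(ωC) = 21.4 Ω
Branch 1: Z₁ = R = 27.5 Ω
Branch 2 (series LC): Z₂ = j(X_L − X_C) = j42.1 Ω
Parallel: Z = Z₁Z₂/(Z₁+Z₂), |Z| = 23.0 Ω, ∠Z = 33.2°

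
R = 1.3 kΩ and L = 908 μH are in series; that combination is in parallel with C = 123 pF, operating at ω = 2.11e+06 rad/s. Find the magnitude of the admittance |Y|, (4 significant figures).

261.5 μS

X_L = ωL = 1916 Ω
X_C = 1/(ωC) = 3853 Ω
Branch 1 (R+jX_L): Z₁ = 1300 + j1916 Ω, |Z₁| = 2315 Ω
Branch 2 (−jX_C): Z₂ = −j3853 Ω
Parallel: Z = Z₁Z₂/(Z₁+Z₂), |Z| = 3824 Ω, ∠Z = 21.98°
|Y| = 1/|Z| = 261.5 μS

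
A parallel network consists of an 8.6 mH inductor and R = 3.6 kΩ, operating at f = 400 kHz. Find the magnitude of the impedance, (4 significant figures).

3551 Ω

ω = 2πf = 2.513e+06 rad/s
X_L = ωL = 21610 Ω
Parallel: admittances add. Y = 1/R + 1/(jωL)
Y = (0.0002778 − j4.627e-05) S
|Y| = 0.0002816 S → |Z| = 1/|Y| = 3551 Ω, ∠Z = −∠Y = 9.456°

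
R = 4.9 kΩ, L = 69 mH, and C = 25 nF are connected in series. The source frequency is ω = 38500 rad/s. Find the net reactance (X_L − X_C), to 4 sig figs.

X_L = ωL = 2656 Ω
X_C = 1/(ωC) = 1039 Ω
X = 2656 − 1039 = 1618 Ω

1618 Ω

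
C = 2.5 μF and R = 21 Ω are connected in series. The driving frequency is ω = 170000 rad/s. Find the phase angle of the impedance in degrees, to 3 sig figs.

X_C = 1/(ωC) = 2.35 Ω
Z = 21.0 − j2.35 Ω
|Z| = √(21.0² + 2.35²) = 21.1 Ω
∠Z = arctan(-2.35/21.0) = -6.39°

-6.39°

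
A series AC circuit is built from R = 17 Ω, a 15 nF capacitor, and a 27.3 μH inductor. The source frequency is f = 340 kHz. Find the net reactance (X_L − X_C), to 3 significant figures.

27.1 Ω

ω = 2πf = 2.136e+06 rad/s
X_L = ωL = 58.3 Ω
X_C = 1/(ωC) = 31.2 Ω
X = 58.3 − 31.2 = 27.1 Ω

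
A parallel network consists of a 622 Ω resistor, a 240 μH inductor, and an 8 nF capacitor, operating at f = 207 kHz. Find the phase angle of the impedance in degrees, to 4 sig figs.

-77.41°

ω = 2πf = 1.301e+06 rad/s
X_L = ωL = 312.1 Ω
X_C = 1/(ωC) = 96.11 Ω
Parallel: admittances add. Y = 1/R + 1/(jωL) + jωC
Y = (0.001608 + j0.007201) S
|Y| = 0.007379 S → |Z| = 1/|Y| = 135.5 Ω, ∠Z = −∠Y = -77.41°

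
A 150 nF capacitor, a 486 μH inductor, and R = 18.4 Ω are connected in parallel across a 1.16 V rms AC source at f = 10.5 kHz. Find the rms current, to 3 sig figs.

ω = 2πf = 65970 rad/s
X_L = ωL = 32.1 Ω
X_C = 1/(ωC) = 101 Ω
Parallel: admittances add. Y = 1/R + 1/(jωL) + jωC
Y = (0.0543 − j0.0213) S
|Y| = 0.0584 S → |Z| = 1/|Y| = 17.1 Ω, ∠Z = −∠Y = 21.4°
I = V/|Z| = 1.16/17.1 = 67.7 mA

67.7 mA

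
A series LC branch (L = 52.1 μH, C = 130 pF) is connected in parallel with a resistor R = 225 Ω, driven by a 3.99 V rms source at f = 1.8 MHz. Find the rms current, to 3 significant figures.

47.3 mA

ω = 2πf = 1.131e+07 rad/s
X_L = ωL = 589 Ω
X_C = 1/(ωC) = 680 Ω
Branch 1: Z₁ = R = 225 Ω
Branch 2 (series LC): Z₂ = j(X_L − X_C) = −j90.9 Ω
Parallel: Z = Z₁Z₂/(Z₁+Z₂), |Z| = 84.3 Ω, ∠Z = -68.0°
I = V/|Z| = 3.99/84.3 = 47.3 mA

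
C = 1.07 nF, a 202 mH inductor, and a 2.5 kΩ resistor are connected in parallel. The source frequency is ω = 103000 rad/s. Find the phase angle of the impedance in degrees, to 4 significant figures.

-8.831°

X_L = ωL = 20810 Ω
X_C = 1/(ωC) = 9074 Ω
Parallel: admittances add. Y = 1/R + 1/(jωL) + jωC
Y = (0.0004000 + j6.215e-05) S
|Y| = 0.0004048 S → |Z| = 1/|Y| = 2470 Ω, ∠Z = −∠Y = -8.831°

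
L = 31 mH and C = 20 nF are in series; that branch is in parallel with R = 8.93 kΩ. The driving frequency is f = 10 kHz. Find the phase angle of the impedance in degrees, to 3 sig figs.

82.6°

ω = 2πf = 62830 rad/s
X_L = ωL = 1950 Ω
X_C = 1/(ωC) = 796 Ω
Branch 1: Z₁ = R = 8930 Ω
Branch 2 (series LC): Z₂ = j(X_L − X_C) = j1150 Ω
Parallel: Z = Z₁Z₂/(Z₁+Z₂), |Z| = 1140 Ω, ∠Z = 82.6°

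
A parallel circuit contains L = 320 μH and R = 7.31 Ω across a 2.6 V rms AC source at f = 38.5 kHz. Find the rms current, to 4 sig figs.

357.3 mA

ω = 2πf = 241900 rad/s
X_L = ωL = 77.41 Ω
Parallel: admittances add. Y = 1/R + 1/(jωL)
Y = (0.1368 − j0.01292) S
|Y| = 0.1374 S → |Z| = 1/|Y| = 7.278 Ω, ∠Z = −∠Y = 5.395°
I = V/|Z| = 2.6/7.278 = 357.3 mA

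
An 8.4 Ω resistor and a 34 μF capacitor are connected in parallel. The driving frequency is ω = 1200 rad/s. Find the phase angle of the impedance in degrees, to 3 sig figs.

X_C = 1/(ωC) = 24.5 Ω
Parallel: admittances add. Y = 1/R + jωC
Y = (0.119 + j0.0408) S
|Y| = 0.126 S → |Z| = 1/|Y| = 7.95 Ω, ∠Z = −∠Y = -18.9°

-18.9°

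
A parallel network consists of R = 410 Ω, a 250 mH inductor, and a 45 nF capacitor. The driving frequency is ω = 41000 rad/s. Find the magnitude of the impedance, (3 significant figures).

333 Ω

X_L = ωL = 10200 Ω
X_C = 1/(ωC) = 542 Ω
Parallel: admittances add. Y = 1/R + 1/(jωL) + jωC
Y = (0.00244 + j0.00175) S
|Y| = 0.00300 S → |Z| = 1/|Y| = 333 Ω, ∠Z = −∠Y = -35.6°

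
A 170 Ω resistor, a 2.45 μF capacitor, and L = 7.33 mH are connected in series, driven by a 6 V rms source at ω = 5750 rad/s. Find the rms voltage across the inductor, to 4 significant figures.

1.467 V

X_L = ωL = 42.15 Ω
X_C = 1/(ωC) = 70.98 Ω
Net reactance X = X_L − X_C = -28.84 Ω
Z = 170.0 − j28.84 Ω
|Z| = √(170.0² + 28.84²) = 172.4 Ω
I = V/|Z| = 34.80 mA
V_L = I·|Z_L| = 0.03480 × 42.15 = 1.467 V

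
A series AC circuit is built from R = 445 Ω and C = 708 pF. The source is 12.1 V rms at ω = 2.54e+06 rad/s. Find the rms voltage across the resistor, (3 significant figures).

7.56 V

X_C = 1/(ωC) = 556 Ω
Z = 445 − j556 Ω
|Z| = √(445² + 556²) = 712 Ω
I = V/|Z| = 17.0 mA
V_R = I·|Z_R| = 0.0170 × 445 = 7.56 V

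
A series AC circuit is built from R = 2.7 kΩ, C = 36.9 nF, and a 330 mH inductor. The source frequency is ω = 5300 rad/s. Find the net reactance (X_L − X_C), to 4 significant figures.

X_L = ωL = 1749 Ω
X_C = 1/(ωC) = 5113 Ω
X = 1749 − 5113 = -3364 Ω

-3364 Ω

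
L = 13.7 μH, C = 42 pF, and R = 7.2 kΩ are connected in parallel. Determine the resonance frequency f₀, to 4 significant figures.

ω₀ = 1/√(LC) = 1/√(1.37e-05 × 4.2e-11) = 4.169e+07 rad/s
f₀ = ω₀/(2π) = 6.635 MHz

6.635 MHz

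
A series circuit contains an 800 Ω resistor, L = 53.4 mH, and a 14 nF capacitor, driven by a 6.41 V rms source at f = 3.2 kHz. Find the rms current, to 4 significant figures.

ω = 2πf = 20110 rad/s
X_L = ωL = 1074 Ω
X_C = 1/(ωC) = 3553 Ω
Net reactance X = X_L − X_C = -2479 Ω
Z = 800.0 − j2479 Ω
|Z| = √(800.0² + 2479²) = 2605 Ω
I = V/|Z| = 6.41/2605 = 2.461 mA

2.461 mA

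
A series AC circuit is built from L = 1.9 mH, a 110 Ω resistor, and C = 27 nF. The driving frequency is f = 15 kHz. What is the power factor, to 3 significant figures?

0.457

ω = 2πf = 94250 rad/s
X_L = ωL = 179 Ω
X_C = 1/(ωC) = 393 Ω
Net reactance X = X_L − X_C = -214 Ω
Z = 110 − j214 Ω
|Z| = √(110² + 214²) = 241 Ω
∠Z = arctan(-214/110) = -62.8°
cos φ = cos(-62.8°) = 0.457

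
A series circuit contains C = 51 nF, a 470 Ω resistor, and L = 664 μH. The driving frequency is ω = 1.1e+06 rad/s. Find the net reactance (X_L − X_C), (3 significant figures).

X_L = ωL = 730 Ω
X_C = 1/(ωC) = 17.8 Ω
X = 730 − 17.8 = 713 Ω

713 Ω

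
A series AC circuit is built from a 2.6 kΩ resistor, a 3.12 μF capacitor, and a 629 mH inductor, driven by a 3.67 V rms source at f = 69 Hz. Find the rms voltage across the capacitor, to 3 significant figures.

1.03 V

ω = 2πf = 433.5 rad/s
X_L = ωL = 273 Ω
X_C = 1/(ωC) = 739 Ω
Net reactance X = X_L − X_C = -467 Ω
Z = 2600 − j467 Ω
|Z| = √(2600² + 467²) = 2640 Ω
I = V/|Z| = 1.39 mA
V_C = I·|Z_C| = 0.00139 × 739 = 1.03 V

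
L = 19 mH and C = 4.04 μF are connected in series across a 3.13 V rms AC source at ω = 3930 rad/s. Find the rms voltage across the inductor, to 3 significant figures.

X_L = ωL = 74.7 Ω
X_C = 1/(ωC) = 63.0 Ω
Net reactance X = X_L − X_C = 11.7 Ω
Z = j11.7 Ω
|Z| = √(0² + 11.7²) = 11.7 Ω
I = V/|Z| = 268 mA
V_L = I·|Z_L| = 0.268 × 74.7 = 20.0 V

20.0 V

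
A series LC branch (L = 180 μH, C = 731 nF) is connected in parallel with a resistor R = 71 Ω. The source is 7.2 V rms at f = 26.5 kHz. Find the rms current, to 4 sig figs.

346.1 mA

ω = 2πf = 166500 rad/s
X_L = ωL = 29.97 Ω
X_C = 1/(ωC) = 8.216 Ω
Branch 1: Z₁ = R = 71.00 Ω
Branch 2 (series LC): Z₂ = j(X_L − X_C) = j21.75 Ω
Parallel: Z = Z₁Z₂/(Z₁+Z₂), |Z| = 20.80 Ω, ∠Z = 72.96°
I = V/|Z| = 7.2/20.80 = 346.1 mA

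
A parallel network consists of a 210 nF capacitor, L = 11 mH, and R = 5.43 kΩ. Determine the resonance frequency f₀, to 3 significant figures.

3.31 kHz

ω₀ = 1/√(LC) = 1/√(0.011 × 2.1e-07) = 20810 rad/s
f₀ = ω₀/(2π) = 3.31 kHz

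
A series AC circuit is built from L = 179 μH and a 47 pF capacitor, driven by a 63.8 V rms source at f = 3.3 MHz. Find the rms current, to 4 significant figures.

23.76 mA

ω = 2πf = 2.073e+07 rad/s
X_L = ωL = 3711 Ω
X_C = 1/(ωC) = 1026 Ω
Net reactance X = X_L − X_C = 2685 Ω
Z = j2685 Ω
|Z| = √(0² + 2685²) = 2685 Ω
I = V/|Z| = 63.8/2685 = 23.76 mA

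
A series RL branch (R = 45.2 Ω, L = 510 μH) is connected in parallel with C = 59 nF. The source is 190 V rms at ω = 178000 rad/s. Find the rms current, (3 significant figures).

894 mA

X_L = ωL = 90.8 Ω
X_C = 1/(ωC) = 95.2 Ω
Branch 1 (R+jX_L): Z₁ = 45.2 + j90.8 Ω, |Z₁| = 101 Ω
Branch 2 (−jX_C): Z₂ = −j95.2 Ω
Parallel: Z = Z₁Z₂/(Z₁+Z₂), |Z| = 213 Ω, ∠Z = -20.9°
I = V/|Z| = 190/213 = 894 mA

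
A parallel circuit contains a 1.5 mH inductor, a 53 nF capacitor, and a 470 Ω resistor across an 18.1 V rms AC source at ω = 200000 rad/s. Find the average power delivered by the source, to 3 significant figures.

X_L = ωL = 300 Ω
X_C = 1/(ωC) = 94.3 Ω
Parallel: admittances add. Y = 1/R + 1/(jωL) + jωC
Y = (0.00213 + j0.00727) S
|Y| = 0.00757 S → |Z| = 1/|Y| = 132 Ω, ∠Z = −∠Y = -73.7°
I = V/|Z| = 137 mA
P = VI cos φ = 18.1 × 0.137 × cos(-73.7°) = 697 mW

697 mW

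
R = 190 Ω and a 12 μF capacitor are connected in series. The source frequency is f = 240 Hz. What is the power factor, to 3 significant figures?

ω = 2πf = 1508 rad/s
X_C = 1/(ωC) = 55.3 Ω
Z = 190 − j55.3 Ω
|Z| = √(190² + 55.3²) = 198 Ω
∠Z = arctan(-55.3/190) = -16.2°
cos φ = cos(-16.2°) = 0.960

0.960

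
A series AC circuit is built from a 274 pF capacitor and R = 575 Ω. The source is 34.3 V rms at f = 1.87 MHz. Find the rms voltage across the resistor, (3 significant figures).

30.2 V

ω = 2πf = 1.175e+07 rad/s
X_C = 1/(ωC) = 311 Ω
Z = 575 − j311 Ω
|Z| = √(575² + 311²) = 654 Ω
I = V/|Z| = 52.5 mA
V_R = I·|Z_R| = 0.0525 × 575 = 30.2 V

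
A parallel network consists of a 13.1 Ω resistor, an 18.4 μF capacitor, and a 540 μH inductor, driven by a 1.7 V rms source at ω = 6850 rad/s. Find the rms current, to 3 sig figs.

278 mA

X_L = ωL = 3.70 Ω
X_C = 1/(ωC) = 7.93 Ω
Parallel: admittances add. Y = 1/R + 1/(jωL) + jωC
Y = (0.0763 − j0.144) S
|Y| = 0.163 S → |Z| = 1/|Y| = 6.13 Ω, ∠Z = −∠Y = 62.1°
I = V/|Z| = 1.7/6.13 = 278 mA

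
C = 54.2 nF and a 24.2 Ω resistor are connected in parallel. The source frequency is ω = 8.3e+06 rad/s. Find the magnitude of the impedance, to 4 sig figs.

2.214 Ω

X_C = 1/(ωC) = 2.223 Ω
Parallel: admittances add. Y = 1/R + jωC
Y = (0.04132 + j0.4499) S
|Y| = 0.4518 S → |Z| = 1/|Y| = 2.214 Ω, ∠Z = −∠Y = -84.75°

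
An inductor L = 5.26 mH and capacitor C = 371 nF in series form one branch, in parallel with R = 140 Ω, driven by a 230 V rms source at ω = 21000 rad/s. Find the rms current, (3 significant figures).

13.0 A

X_L = ωL = 110 Ω
X_C = 1/(ωC) = 128 Ω
Branch 1: Z₁ = R = 140 Ω
Branch 2 (series LC): Z₂ = j(X_L − X_C) = −j17.9 Ω
Parallel: Z = Z₁Z₂/(Z₁+Z₂), |Z| = 17.7 Ω, ∠Z = -82.7°
I = V/|Z| = 230/17.7 = 13.0 A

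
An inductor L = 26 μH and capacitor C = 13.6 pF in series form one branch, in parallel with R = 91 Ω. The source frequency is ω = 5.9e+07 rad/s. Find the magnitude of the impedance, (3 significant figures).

X_L = ωL = 1530 Ω
X_C = 1/(ωC) = 1250 Ω
Branch 1: Z₁ = R = 91.0 Ω
Branch 2 (series LC): Z₂ = j(X_L − X_C) = j288 Ω
Parallel: Z = Z₁Z₂/(Z₁+Z₂), |Z| = 86.8 Ω, ∠Z = 17.6°

86.8 Ω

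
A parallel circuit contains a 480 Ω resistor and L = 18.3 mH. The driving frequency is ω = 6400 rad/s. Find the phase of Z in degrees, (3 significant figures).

76.3°

X_L = ωL = 117 Ω
Parallel: admittances add. Y = 1/R + 1/(jωL)
Y = (0.00208 − j0.00854) S
|Y| = 0.00879 S → |Z| = 1/|Y| = 114 Ω, ∠Z = −∠Y = 76.3°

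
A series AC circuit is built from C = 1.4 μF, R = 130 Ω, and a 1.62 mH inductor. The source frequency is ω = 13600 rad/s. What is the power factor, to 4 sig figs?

X_L = ωL = 22.03 Ω
X_C = 1/(ωC) = 52.52 Ω
Net reactance X = X_L − X_C = -30.49 Ω
Z = 130.0 − j30.49 Ω
|Z| = √(130.0² + 30.49²) = 133.5 Ω
∠Z = arctan(-30.49/130.0) = -13.20°
cos φ = cos(-13.20°) = 0.9736

0.9736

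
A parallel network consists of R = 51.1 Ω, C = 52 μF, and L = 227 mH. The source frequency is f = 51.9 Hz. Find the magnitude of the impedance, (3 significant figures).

ω = 2πf = 326.1 rad/s
X_L = ωL = 74.0 Ω
X_C = 1/(ωC) = 59.0 Ω
Parallel: admittances add. Y = 1/R + 1/(jωL) + jωC
Y = (0.0196 + j0.00345) S
|Y| = 0.0199 S → |Z| = 1/|Y| = 50.3 Ω, ∠Z = −∠Y = -9.99°

50.3 Ω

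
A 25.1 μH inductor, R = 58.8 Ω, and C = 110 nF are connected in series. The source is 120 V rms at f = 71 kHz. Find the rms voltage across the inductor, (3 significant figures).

22.6 V

ω = 2πf = 446100 rad/s
X_L = ωL = 11.2 Ω
X_C = 1/(ωC) = 20.4 Ω
Net reactance X = X_L − X_C = -9.18 Ω
Z = 58.8 − j9.18 Ω
|Z| = √(58.8² + 9.18²) = 59.5 Ω
I = V/|Z| = 2.02 A
V_L = I·|Z_L| = 2.02 × 11.2 = 22.6 V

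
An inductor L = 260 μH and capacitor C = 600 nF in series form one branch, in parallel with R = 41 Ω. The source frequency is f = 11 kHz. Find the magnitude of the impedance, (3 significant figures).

ω = 2πf = 69120 rad/s
X_L = ωL = 18.0 Ω
X_C = 1/(ωC) = 24.1 Ω
Branch 1: Z₁ = R = 41.0 Ω
Branch 2 (series LC): Z₂ = j(X_L − X_C) = −j6.14 Ω
Parallel: Z = Z₁Z₂/(Z₁+Z₂), |Z| = 6.08 Ω, ∠Z = -81.5°

6.08 Ω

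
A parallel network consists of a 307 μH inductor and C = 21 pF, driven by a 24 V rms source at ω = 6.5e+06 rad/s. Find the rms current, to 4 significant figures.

8.751 mA

X_L = ωL = 1995 Ω
X_C = 1/(ωC) = 7326 Ω
Parallel: admittances add. Y = 1/(jωL) + jωC
Y = (0 − j0.0003646) S
|Y| = 0.0003646 S → |Z| = 1/|Y| = 2743 Ω, ∠Z = −∠Y = 90.00°
I = V/|Z| = 24/2743 = 8.751 mA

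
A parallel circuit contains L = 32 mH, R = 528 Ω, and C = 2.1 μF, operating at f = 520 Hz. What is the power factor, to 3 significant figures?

0.574

ω = 2πf = 3267 rad/s
X_L = ωL = 105 Ω
X_C = 1/(ωC) = 146 Ω
Parallel: admittances add. Y = 1/R + 1/(jωL) + jωC
Y = (0.00189 − j0.00270) S
|Y| = 0.00330 S → |Z| = 1/|Y| = 303 Ω, ∠Z = −∠Y = 55.0°
cos φ = cos(55.0°) = 0.574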